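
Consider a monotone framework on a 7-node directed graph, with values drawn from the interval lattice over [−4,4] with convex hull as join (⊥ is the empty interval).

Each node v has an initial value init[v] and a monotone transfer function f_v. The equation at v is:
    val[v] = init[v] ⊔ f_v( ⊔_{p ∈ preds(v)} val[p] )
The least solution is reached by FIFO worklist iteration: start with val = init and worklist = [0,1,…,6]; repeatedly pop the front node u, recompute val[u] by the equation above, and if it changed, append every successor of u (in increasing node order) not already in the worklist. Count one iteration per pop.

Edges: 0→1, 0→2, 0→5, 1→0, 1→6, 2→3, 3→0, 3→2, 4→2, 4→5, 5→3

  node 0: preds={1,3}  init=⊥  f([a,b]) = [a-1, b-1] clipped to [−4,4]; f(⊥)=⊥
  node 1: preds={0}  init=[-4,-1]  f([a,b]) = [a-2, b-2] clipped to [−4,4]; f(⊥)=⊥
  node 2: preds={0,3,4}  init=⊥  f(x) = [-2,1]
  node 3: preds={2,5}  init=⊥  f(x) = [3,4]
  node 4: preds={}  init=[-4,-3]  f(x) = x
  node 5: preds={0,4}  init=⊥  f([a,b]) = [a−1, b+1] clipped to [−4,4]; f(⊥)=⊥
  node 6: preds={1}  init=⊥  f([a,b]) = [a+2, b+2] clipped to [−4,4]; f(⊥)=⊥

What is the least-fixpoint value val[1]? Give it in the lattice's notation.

[-4,1]

Iteration log — 15 steps:
  step 1. node 0  ⊔preds=[-4,-1]  new=[-4,-2]  old=⊥  +wl: 
  step 2. node 1  ⊔preds=[-4,-2]  new=[-4,-1]  stable
  step 3. node 2  ⊔preds=[-4,-2]  new=[-2,1]  old=⊥  +wl: 
  step 4. node 3  ⊔preds=[-2,1]  new=[3,4]  old=⊥  +wl: 0,2
  step 5. node 4  ⊔preds=⊥  new=[-4,-3]  stable
  step 6. node 5  ⊔preds=[-4,-2]  new=[-4,-1]  old=⊥  +wl: 3
  step 7. node 6  ⊔preds=[-4,-1]  new=[-2,1]  old=⊥  +wl: 
  step 8. node 0  ⊔preds=[-4,4]  new=[-4,3]  old=[-4,-2]  +wl: 1,5
  step 9. node 2  ⊔preds=[-4,4]  new=[-2,1]  stable
  step 10. node 3  ⊔preds=[-4,1]  new=[3,4]  stable
  step 11. node 1  ⊔preds=[-4,3]  new=[-4,1]  old=[-4,-1]  +wl: 0,6
  step 12. node 5  ⊔preds=[-4,3]  new=[-4,4]  old=[-4,-1]  +wl: 3
  step 13. node 0  ⊔preds=[-4,4]  new=[-4,3]  stable
  step 14. node 6  ⊔preds=[-4,1]  new=[-2,3]  old=[-2,1]  +wl: 
  step 15. node 3  ⊔preds=[-4,4]  new=[3,4]  stable

Least fixpoint reached:
  node 0: [-4,3]
  node 1: [-4,1]
  node 2: [-2,1]
  node 3: [3,4]
  node 4: [-4,-3]
  node 5: [-4,4]
  node 6: [-2,3]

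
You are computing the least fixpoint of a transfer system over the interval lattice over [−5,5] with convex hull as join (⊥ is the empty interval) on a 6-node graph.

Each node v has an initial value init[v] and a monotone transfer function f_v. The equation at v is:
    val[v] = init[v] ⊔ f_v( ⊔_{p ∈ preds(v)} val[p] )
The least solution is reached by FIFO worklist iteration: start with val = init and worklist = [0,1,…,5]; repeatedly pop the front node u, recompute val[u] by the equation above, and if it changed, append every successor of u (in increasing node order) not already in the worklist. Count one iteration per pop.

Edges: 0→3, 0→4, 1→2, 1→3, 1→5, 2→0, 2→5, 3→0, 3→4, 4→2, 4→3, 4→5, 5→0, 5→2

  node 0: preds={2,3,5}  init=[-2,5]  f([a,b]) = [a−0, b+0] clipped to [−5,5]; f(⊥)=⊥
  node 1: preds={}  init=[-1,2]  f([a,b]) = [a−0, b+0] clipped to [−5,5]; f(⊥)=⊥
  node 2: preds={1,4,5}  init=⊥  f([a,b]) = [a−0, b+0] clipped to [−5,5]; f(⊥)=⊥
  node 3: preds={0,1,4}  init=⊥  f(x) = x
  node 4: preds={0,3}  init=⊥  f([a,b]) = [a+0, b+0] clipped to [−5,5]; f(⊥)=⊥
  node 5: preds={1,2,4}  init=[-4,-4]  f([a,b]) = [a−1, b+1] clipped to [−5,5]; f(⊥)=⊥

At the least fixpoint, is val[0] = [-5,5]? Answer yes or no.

Iteration log — 14 steps:
  step 1. node 0  ⊔preds=[-4,-4]  new=[-4,5]  old=[-2,5]  +wl: 
  step 2. node 1  ⊔preds=⊥  new=[-1,2]  stable
  step 3. node 2  ⊔preds=[-4,2]  new=[-4,2]  old=⊥  +wl: 0
  step 4. node 3  ⊔preds=[-4,5]  new=[-4,5]  old=⊥  +wl: 
  step 5. node 4  ⊔preds=[-4,5]  new=[-4,5]  old=⊥  +wl: 2,3
  step 6. node 5  ⊔preds=[-4,5]  new=[-5,5]  old=[-4,-4]  +wl: 
  step 7. node 0  ⊔preds=[-5,5]  new=[-5,5]  old=[-4,5]  +wl: 4
  step 8. node 2  ⊔preds=[-5,5]  new=[-5,5]  old=[-4,2]  +wl: 0,5
  step 9. node 3  ⊔preds=[-5,5]  new=[-5,5]  old=[-4,5]  +wl: 
  step 10. node 4  ⊔preds=[-5,5]  new=[-5,5]  old=[-4,5]  +wl: 2,3
  step 11. node 0  ⊔preds=[-5,5]  new=[-5,5]  stable
  step 12. node 5  ⊔preds=[-5,5]  new=[-5,5]  stable
  step 13. node 2  ⊔preds=[-5,5]  new=[-5,5]  stable
  step 14. node 3  ⊔preds=[-5,5]  new=[-5,5]  stable

Least fixpoint reached:
  node 0: [-5,5]
  node 1: [-1,2]
  node 2: [-5,5]
  node 3: [-5,5]
  node 4: [-5,5]
  node 5: [-5,5]

yes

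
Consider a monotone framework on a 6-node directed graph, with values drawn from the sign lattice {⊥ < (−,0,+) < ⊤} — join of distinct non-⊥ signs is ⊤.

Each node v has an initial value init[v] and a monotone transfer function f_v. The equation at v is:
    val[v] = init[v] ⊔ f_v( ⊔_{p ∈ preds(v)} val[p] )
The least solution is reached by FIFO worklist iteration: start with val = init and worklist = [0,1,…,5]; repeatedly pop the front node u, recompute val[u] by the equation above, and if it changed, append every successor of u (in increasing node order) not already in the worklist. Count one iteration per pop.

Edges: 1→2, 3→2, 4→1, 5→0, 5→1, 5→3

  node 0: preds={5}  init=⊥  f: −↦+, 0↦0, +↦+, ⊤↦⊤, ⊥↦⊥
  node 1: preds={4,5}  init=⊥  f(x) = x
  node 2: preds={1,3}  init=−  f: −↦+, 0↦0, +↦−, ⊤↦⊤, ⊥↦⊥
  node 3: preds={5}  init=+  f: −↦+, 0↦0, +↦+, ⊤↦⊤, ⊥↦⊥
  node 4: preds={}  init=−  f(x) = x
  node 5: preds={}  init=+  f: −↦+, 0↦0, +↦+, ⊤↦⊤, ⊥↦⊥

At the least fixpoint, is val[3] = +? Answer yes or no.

yes

Trace (6 dequeues):
  [1] u=0 | in + | out + | prev ⊥ | push {}
  [2] u=1 | in ⊤ | out ⊤ | prev ⊥ | push {}
  [3] u=2 | in ⊤ | out ⊤ | prev − | push {}
  [4] u=3 | in + | out + | ==
  [5] u=4 | in ⊥ | out − | ==
  [6] u=5 | in ⊥ | out + | ==

Converged values:
  [0] +
  [1] ⊤
  [2] ⊤
  [3] +
  [4] −
  [5] +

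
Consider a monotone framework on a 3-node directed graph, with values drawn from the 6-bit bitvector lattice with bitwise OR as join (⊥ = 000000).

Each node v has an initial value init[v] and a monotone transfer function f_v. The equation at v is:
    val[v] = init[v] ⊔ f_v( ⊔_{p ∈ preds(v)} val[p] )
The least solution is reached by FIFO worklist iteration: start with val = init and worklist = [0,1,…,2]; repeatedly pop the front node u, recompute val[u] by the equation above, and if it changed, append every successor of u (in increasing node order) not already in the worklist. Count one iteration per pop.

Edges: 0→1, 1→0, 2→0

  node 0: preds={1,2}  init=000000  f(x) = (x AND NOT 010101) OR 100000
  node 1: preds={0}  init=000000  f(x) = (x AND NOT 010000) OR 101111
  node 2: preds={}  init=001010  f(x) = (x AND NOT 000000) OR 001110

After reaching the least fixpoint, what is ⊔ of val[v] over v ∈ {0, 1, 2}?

101111

Trace (4 dequeues):
  [1] u=0 | in 001010 | out 101010 | prev 000000 | push {}
  [2] u=1 | in 101010 | out 101111 | prev 000000 | push {0}
  [3] u=2 | in 000000 | out 001110 | prev 001010 | push {}
  [4] u=0 | in 101111 | out 101010 | ==

Converged values:
  [0] 101010
  [1] 101111
  [2] 001110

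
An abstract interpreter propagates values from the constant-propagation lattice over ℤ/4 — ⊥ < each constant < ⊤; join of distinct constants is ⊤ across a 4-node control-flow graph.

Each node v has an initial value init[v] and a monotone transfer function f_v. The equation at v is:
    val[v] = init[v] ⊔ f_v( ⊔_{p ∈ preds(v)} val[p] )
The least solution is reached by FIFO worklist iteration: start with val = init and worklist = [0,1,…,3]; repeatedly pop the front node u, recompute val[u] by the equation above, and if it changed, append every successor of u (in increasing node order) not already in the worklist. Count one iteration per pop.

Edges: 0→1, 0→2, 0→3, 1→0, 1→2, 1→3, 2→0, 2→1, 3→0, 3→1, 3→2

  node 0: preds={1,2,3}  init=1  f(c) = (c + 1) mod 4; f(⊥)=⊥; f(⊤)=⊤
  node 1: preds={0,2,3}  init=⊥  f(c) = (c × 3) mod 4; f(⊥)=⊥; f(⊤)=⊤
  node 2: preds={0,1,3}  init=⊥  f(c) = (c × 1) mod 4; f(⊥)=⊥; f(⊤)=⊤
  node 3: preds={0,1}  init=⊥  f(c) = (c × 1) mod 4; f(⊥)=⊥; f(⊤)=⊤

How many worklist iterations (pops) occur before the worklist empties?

9

Trace (9 dequeues):
  [1] u=0 | in ⊥ | out 1 | ==
  [2] u=1 | in 1 | out 3 | prev ⊥ | push {0}
  [3] u=2 | in ⊤ | out ⊤ | prev ⊥ | push {1}
  [4] u=3 | in ⊤ | out ⊤ | prev ⊥ | push {2}
  [5] u=0 | in ⊤ | out ⊤ | prev 1 | push {3}
  [6] u=1 | in ⊤ | out ⊤ | prev 3 | push {0}
  [7] u=2 | in ⊤ | out ⊤ | ==
  [8] u=3 | in ⊤ | out ⊤ | ==
  [9] u=0 | in ⊤ | out ⊤ | ==

Converged values:
  [0] ⊤
  [1] ⊤
  [2] ⊤
  [3] ⊤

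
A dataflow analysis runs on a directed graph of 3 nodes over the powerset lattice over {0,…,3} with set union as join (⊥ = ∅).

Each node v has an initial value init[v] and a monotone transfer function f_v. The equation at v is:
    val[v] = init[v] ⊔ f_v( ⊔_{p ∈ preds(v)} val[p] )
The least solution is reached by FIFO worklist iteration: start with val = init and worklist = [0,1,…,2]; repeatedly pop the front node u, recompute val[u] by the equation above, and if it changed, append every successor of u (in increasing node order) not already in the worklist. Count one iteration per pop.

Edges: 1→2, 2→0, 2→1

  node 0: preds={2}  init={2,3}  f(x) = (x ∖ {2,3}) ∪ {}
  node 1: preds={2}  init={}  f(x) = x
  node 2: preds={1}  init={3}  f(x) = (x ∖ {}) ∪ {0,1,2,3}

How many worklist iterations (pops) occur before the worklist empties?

6

Trace (6 dequeues):
  [1] u=0 | in {3} | out {2,3} | ==
  [2] u=1 | in {3} | out {3} | prev {} | push {}
  [3] u=2 | in {3} | out {0,1,2,3} | prev {3} | push {0,1}
  [4] u=0 | in {0,1,2,3} | out {0,1,2,3} | prev {2,3} | push {}
  [5] u=1 | in {0,1,2,3} | out {0,1,2,3} | prev {3} | push {2}
  [6] u=2 | in {0,1,2,3} | out {0,1,2,3} | ==

Converged values:
  [0] {0,1,2,3}
  [1] {0,1,2,3}
  [2] {0,1,2,3}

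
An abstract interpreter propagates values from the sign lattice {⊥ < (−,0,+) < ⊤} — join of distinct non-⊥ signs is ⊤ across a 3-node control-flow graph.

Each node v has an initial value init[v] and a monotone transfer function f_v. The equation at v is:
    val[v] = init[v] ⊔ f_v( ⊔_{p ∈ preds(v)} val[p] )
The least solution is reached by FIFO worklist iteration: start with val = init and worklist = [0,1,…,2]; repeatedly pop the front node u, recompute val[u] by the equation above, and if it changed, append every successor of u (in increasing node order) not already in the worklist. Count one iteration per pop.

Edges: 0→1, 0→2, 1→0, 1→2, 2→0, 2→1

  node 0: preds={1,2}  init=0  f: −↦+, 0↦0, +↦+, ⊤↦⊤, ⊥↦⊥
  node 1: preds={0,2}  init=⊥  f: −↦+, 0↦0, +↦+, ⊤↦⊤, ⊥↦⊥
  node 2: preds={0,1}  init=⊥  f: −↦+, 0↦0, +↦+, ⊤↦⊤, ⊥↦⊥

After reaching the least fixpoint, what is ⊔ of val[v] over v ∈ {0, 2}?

0

Trace (5 dequeues):
  [1] u=0 | in ⊥ | out 0 | ==
  [2] u=1 | in 0 | out 0 | prev ⊥ | push {0}
  [3] u=2 | in 0 | out 0 | prev ⊥ | push {1}
  [4] u=0 | in 0 | out 0 | ==
  [5] u=1 | in 0 | out 0 | ==

Converged values:
  [0] 0
  [1] 0
  [2] 0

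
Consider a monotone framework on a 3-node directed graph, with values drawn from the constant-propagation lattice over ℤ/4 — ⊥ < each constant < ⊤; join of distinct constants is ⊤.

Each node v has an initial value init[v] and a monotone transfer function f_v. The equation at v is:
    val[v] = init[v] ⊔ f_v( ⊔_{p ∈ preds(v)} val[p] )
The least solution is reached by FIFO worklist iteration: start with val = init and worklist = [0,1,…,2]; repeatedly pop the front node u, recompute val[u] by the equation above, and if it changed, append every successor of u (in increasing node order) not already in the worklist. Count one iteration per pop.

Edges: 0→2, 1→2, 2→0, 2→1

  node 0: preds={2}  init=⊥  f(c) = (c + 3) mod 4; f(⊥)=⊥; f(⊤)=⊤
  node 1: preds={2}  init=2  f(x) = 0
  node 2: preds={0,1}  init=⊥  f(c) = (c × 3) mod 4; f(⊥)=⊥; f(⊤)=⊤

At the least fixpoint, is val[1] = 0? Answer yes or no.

Iteration log — 6 steps:
  step 1. node 0  ⊔preds=⊥  new=⊥  stable
  step 2. node 1  ⊔preds=⊥  new=⊤  old=2  +wl: 
  step 3. node 2  ⊔preds=⊤  new=⊤  old=⊥  +wl: 0,1
  step 4. node 0  ⊔preds=⊤  new=⊤  old=⊥  +wl: 2
  step 5. node 1  ⊔preds=⊤  new=⊤  stable
  step 6. node 2  ⊔preds=⊤  new=⊤  stable

Least fixpoint reached:
  node 0: ⊤
  node 1: ⊤
  node 2: ⊤

no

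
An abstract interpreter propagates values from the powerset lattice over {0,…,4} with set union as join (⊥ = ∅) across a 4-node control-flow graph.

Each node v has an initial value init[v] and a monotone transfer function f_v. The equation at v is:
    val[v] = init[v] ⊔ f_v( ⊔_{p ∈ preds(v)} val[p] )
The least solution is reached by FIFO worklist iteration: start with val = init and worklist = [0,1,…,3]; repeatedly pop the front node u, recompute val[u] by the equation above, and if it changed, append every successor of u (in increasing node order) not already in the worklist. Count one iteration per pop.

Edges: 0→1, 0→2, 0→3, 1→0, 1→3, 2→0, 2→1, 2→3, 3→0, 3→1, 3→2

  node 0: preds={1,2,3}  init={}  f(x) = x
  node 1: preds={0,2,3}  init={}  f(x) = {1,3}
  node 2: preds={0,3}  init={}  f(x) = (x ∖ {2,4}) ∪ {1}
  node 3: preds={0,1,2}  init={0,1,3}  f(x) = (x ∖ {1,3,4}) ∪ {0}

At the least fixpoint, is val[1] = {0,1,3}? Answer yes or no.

Worklist (6 pops):
  #1 pop 0: in={0,1,3} → {0,1,3} (was {}); enqueue []
  #2 pop 1: in={0,1,3} → {1,3} (was {}); enqueue [0]
  #3 pop 2: in={0,1,3} → {0,1,3} (was {}); enqueue [1]
  #4 pop 3: in={0,1,3} → {0,1,3} (no change)
  #5 pop 0: in={0,1,3} → {0,1,3} (no change)
  #6 pop 1: in={0,1,3} → {1,3} (no change)

Fixpoint:
  val[0] = {0,1,3}
  val[1] = {1,3}
  val[2] = {0,1,3}
  val[3] = {0,1,3}

no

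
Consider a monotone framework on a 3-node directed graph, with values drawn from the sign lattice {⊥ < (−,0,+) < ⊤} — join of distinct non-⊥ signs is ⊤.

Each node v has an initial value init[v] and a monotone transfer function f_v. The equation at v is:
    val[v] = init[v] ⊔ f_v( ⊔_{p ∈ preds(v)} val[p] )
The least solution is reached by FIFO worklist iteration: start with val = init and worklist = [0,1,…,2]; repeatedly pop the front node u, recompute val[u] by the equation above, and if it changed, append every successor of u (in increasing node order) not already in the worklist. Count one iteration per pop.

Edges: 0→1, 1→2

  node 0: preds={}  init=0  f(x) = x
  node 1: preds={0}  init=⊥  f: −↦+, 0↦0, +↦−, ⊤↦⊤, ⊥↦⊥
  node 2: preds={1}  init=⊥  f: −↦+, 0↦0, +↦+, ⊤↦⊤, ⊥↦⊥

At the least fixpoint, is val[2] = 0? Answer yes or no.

yes

Worklist (3 pops):
  #1 pop 0: in=⊥ → 0 (no change)
  #2 pop 1: in=0 → 0 (was ⊥); enqueue []
  #3 pop 2: in=0 → 0 (was ⊥); enqueue []

Fixpoint:
  val[0] = 0
  val[1] = 0
  val[2] = 0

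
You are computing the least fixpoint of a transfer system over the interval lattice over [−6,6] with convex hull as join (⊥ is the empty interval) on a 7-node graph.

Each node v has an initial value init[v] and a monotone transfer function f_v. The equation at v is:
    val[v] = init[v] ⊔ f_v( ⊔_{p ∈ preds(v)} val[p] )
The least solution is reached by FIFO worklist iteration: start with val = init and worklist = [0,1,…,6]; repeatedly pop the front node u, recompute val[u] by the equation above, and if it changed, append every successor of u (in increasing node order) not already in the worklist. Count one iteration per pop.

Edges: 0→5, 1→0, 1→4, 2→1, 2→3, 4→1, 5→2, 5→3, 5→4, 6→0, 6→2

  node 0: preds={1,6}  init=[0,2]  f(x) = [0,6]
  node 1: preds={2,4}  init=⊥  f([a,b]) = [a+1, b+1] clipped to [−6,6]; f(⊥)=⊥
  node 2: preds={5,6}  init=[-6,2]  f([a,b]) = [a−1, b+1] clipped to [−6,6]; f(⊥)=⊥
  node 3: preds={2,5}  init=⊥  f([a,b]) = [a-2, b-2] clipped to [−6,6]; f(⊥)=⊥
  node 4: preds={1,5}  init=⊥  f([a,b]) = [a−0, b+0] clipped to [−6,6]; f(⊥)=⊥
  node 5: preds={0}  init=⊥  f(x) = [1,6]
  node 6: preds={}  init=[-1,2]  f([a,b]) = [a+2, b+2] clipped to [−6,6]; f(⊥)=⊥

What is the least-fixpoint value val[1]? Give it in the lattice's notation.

Trace (16 dequeues):
  [1] u=0 | in [-1,2] | out [0,6] | prev [0,2] | push {}
  [2] u=1 | in [-6,2] | out [-5,3] | prev ⊥ | push {0}
  [3] u=2 | in [-1,2] | out [-6,3] | prev [-6,2] | push {1}
  [4] u=3 | in [-6,3] | out [-6,1] | prev ⊥ | push {}
  [5] u=4 | in [-5,3] | out [-5,3] | prev ⊥ | push {}
  [6] u=5 | in [0,6] | out [1,6] | prev ⊥ | push {2,3,4}
  [7] u=6 | in ⊥ | out [-1,2] | ==
  [8] u=0 | in [-5,3] | out [0,6] | ==
  [9] u=1 | in [-6,3] | out [-5,4] | prev [-5,3] | push {0}
  [10] u=2 | in [-1,6] | out [-6,6] | prev [-6,3] | push {1}
  [11] u=3 | in [-6,6] | out [-6,4] | prev [-6,1] | push {}
  [12] u=4 | in [-5,6] | out [-5,6] | prev [-5,3] | push {}
  [13] u=0 | in [-5,4] | out [0,6] | ==
  [14] u=1 | in [-6,6] | out [-5,6] | prev [-5,4] | push {0,4}
  [15] u=0 | in [-5,6] | out [0,6] | ==
  [16] u=4 | in [-5,6] | out [-5,6] | ==

Converged values:
  [0] [0,6]
  [1] [-5,6]
  [2] [-6,6]
  [3] [-6,4]
  [4] [-5,6]
  [5] [1,6]
  [6] [-1,2]

[-5,6]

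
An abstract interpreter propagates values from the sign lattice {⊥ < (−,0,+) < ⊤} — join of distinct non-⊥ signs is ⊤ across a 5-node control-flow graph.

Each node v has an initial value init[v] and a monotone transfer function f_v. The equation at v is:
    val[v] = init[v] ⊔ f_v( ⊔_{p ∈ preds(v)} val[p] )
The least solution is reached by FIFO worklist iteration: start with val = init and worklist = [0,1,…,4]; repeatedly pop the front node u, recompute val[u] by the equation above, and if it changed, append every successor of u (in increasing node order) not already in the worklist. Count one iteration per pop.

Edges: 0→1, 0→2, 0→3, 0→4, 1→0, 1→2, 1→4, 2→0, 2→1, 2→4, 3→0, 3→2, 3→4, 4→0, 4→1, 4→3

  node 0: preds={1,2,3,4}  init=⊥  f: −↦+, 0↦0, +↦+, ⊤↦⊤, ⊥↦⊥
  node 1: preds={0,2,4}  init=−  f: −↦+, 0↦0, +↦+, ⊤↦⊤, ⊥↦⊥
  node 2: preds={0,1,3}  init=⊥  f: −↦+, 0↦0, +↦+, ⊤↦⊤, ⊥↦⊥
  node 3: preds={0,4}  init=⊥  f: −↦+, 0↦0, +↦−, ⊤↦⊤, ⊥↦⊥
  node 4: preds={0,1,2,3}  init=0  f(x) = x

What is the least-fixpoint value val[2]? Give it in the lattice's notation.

Trace (9 dequeues):
  [1] u=0 | in ⊤ | out ⊤ | prev ⊥ | push {}
  [2] u=1 | in ⊤ | out ⊤ | prev − | push {0}
  [3] u=2 | in ⊤ | out ⊤ | prev ⊥ | push {1}
  [4] u=3 | in ⊤ | out ⊤ | prev ⊥ | push {2}
  [5] u=4 | in ⊤ | out ⊤ | prev 0 | push {3}
  [6] u=0 | in ⊤ | out ⊤ | ==
  [7] u=1 | in ⊤ | out ⊤ | ==
  [8] u=2 | in ⊤ | out ⊤ | ==
  [9] u=3 | in ⊤ | out ⊤ | ==

Converged values:
  [0] ⊤
  [1] ⊤
  [2] ⊤
  [3] ⊤
  [4] ⊤

⊤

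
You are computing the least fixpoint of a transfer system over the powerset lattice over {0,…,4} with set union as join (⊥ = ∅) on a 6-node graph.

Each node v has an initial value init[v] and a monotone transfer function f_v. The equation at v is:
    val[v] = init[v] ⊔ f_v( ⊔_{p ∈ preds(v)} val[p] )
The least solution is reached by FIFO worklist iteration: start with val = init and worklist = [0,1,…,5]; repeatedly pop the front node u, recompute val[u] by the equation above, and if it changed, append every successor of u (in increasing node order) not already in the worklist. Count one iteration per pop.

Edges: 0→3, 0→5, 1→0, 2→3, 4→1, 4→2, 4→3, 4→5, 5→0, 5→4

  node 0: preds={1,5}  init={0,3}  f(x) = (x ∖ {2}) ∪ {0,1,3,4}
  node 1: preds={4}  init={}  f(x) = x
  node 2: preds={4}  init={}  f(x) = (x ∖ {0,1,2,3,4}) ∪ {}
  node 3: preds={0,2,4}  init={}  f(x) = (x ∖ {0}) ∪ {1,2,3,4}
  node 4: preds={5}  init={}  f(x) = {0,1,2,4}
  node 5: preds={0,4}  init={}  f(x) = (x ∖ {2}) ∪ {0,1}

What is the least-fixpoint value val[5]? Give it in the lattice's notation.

Iteration log — 11 steps:
  step 1. node 0  ⊔preds={}  new={0,1,3,4}  old={0,3}  +wl: 
  step 2. node 1  ⊔preds={}  new={}  stable
  step 3. node 2  ⊔preds={}  new={}  stable
  step 4. node 3  ⊔preds={0,1,3,4}  new={1,2,3,4}  old={}  +wl: 
  step 5. node 4  ⊔preds={}  new={0,1,2,4}  old={}  +wl: 1,2,3
  step 6. node 5  ⊔preds={0,1,2,3,4}  new={0,1,3,4}  old={}  +wl: 0,4
  step 7. node 1  ⊔preds={0,1,2,4}  new={0,1,2,4}  old={}  +wl: 
  step 8. node 2  ⊔preds={0,1,2,4}  new={}  stable
  step 9. node 3  ⊔preds={0,1,2,3,4}  new={1,2,3,4}  stable
  step 10. node 0  ⊔preds={0,1,2,3,4}  new={0,1,3,4}  stable
  step 11. node 4  ⊔preds={0,1,3,4}  new={0,1,2,4}  stable

Least fixpoint reached:
  node 0: {0,1,3,4}
  node 1: {0,1,2,4}
  node 2: {}
  node 3: {1,2,3,4}
  node 4: {0,1,2,4}
  node 5: {0,1,3,4}

{0,1,3,4}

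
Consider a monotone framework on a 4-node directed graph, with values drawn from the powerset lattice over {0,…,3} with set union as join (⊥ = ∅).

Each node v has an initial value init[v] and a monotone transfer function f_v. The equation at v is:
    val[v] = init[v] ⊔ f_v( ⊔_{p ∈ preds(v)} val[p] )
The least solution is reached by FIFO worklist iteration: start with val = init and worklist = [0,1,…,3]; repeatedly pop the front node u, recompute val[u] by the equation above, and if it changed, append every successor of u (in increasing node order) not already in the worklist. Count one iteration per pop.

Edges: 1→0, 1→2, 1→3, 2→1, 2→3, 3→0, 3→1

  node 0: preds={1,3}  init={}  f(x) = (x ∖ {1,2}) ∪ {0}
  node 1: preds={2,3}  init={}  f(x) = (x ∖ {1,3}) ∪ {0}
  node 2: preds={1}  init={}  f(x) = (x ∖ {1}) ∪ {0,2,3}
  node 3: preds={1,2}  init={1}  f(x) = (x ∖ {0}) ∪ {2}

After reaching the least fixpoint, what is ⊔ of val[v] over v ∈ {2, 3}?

{0,1,2,3}

Worklist (9 pops):
  #1 pop 0: in={1} → {0} (was {}); enqueue []
  #2 pop 1: in={1} → {0} (was {}); enqueue [0]
  #3 pop 2: in={0} → {0,2,3} (was {}); enqueue [1]
  #4 pop 3: in={0,2,3} → {1,2,3} (was {1}); enqueue []
  #5 pop 0: in={0,1,2,3} → {0,3} (was {0}); enqueue []
  #6 pop 1: in={0,1,2,3} → {0,2} (was {0}); enqueue [0,2,3]
  #7 pop 0: in={0,1,2,3} → {0,3} (no change)
  #8 pop 2: in={0,2} → {0,2,3} (no change)
  #9 pop 3: in={0,2,3} → {1,2,3} (no change)

Fixpoint:
  val[0] = {0,3}
  val[1] = {0,2}
  val[2] = {0,2,3}
  val[3] = {1,2,3}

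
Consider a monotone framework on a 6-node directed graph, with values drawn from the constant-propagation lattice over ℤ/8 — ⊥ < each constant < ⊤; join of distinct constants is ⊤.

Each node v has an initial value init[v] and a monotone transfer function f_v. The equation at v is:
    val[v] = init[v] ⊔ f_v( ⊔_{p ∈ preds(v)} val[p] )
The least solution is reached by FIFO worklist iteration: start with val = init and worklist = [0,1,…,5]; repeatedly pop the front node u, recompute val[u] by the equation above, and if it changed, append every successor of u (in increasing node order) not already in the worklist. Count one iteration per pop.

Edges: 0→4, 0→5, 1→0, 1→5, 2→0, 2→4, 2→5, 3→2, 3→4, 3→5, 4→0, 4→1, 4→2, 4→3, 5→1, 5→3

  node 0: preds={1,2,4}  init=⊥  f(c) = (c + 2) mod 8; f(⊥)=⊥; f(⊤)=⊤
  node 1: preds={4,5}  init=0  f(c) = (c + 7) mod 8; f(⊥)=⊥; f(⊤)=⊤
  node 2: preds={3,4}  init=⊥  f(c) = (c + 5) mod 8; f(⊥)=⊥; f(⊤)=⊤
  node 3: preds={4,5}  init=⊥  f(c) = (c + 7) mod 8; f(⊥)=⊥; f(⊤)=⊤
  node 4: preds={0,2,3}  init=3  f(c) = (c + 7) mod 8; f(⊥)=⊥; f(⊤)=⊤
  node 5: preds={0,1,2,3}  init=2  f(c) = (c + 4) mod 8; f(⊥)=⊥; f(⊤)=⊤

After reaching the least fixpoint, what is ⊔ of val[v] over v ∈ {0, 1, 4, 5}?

Trace (13 dequeues):
  [1] u=0 | in ⊤ | out ⊤ | prev ⊥ | push {}
  [2] u=1 | in ⊤ | out ⊤ | prev 0 | push {0}
  [3] u=2 | in 3 | out 0 | prev ⊥ | push {}
  [4] u=3 | in ⊤ | out ⊤ | prev ⊥ | push {2}
  [5] u=4 | in ⊤ | out ⊤ | prev 3 | push {1,3}
  [6] u=5 | in ⊤ | out ⊤ | prev 2 | push {}
  [7] u=0 | in ⊤ | out ⊤ | ==
  [8] u=2 | in ⊤ | out ⊤ | prev 0 | push {0,4,5}
  [9] u=1 | in ⊤ | out ⊤ | ==
  [10] u=3 | in ⊤ | out ⊤ | ==
  [11] u=0 | in ⊤ | out ⊤ | ==
  [12] u=4 | in ⊤ | out ⊤ | ==
  [13] u=5 | in ⊤ | out ⊤ | ==

Converged values:
  [0] ⊤
  [1] ⊤
  [2] ⊤
  [3] ⊤
  [4] ⊤
  [5] ⊤

⊤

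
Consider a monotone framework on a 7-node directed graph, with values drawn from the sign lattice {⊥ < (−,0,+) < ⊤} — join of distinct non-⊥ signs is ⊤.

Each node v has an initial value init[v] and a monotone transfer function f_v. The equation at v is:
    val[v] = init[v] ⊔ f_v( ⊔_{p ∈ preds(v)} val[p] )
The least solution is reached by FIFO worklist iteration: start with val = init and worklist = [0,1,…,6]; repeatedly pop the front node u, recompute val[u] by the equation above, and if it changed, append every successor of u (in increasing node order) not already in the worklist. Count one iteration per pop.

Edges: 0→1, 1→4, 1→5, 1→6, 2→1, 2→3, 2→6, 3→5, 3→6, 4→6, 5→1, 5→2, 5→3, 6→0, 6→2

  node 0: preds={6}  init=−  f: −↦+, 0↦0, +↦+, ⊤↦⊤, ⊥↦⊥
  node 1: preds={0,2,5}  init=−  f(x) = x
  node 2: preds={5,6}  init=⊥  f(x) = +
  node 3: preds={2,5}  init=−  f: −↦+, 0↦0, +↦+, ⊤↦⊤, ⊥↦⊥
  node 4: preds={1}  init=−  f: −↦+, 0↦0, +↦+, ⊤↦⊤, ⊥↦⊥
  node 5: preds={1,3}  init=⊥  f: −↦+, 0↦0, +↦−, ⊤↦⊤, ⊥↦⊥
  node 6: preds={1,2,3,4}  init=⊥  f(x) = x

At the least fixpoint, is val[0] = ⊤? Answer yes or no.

yes

Trace (15 dequeues):
  [1] u=0 | in ⊥ | out − | ==
  [2] u=1 | in − | out − | ==
  [3] u=2 | in ⊥ | out + | prev ⊥ | push {1}
  [4] u=3 | in + | out ⊤ | prev − | push {}
  [5] u=4 | in − | out ⊤ | prev − | push {}
  [6] u=5 | in ⊤ | out ⊤ | prev ⊥ | push {2,3}
  [7] u=6 | in ⊤ | out ⊤ | prev ⊥ | push {0}
  [8] u=1 | in ⊤ | out ⊤ | prev − | push {4,5,6}
  [9] u=2 | in ⊤ | out + | ==
  [10] u=3 | in ⊤ | out ⊤ | ==
  [11] u=0 | in ⊤ | out ⊤ | prev − | push {1}
  [12] u=4 | in ⊤ | out ⊤ | ==
  [13] u=5 | in ⊤ | out ⊤ | ==
  [14] u=6 | in ⊤ | out ⊤ | ==
  [15] u=1 | in ⊤ | out ⊤ | ==

Converged values:
  [0] ⊤
  [1] ⊤
  [2] +
  [3] ⊤
  [4] ⊤
  [5] ⊤
  [6] ⊤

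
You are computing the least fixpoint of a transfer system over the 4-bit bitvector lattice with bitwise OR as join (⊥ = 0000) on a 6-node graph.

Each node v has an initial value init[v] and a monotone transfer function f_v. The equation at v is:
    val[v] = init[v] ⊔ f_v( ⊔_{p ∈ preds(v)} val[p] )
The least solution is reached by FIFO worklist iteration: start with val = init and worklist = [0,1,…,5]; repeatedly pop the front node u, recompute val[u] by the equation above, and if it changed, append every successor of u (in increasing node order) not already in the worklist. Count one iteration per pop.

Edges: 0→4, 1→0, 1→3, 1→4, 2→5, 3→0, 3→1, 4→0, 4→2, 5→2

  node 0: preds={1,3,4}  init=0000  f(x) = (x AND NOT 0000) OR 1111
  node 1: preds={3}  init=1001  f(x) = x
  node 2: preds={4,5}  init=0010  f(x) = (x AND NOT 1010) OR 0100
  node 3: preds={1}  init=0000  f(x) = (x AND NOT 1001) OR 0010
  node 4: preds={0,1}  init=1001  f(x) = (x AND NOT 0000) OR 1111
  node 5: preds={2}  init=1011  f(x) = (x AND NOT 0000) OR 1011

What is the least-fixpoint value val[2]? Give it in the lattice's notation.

0111

Trace (12 dequeues):
  [1] u=0 | in 1001 | out 1111 | prev 0000 | push {}
  [2] u=1 | in 0000 | out 1001 | ==
  [3] u=2 | in 1011 | out 0111 | prev 0010 | push {}
  [4] u=3 | in 1001 | out 0010 | prev 0000 | push {0,1}
  [5] u=4 | in 1111 | out 1111 | prev 1001 | push {2}
  [6] u=5 | in 0111 | out 1111 | prev 1011 | push {}
  [7] u=0 | in 1111 | out 1111 | ==
  [8] u=1 | in 0010 | out 1011 | prev 1001 | push {0,3,4}
  [9] u=2 | in 1111 | out 0111 | ==
  [10] u=0 | in 1111 | out 1111 | ==
  [11] u=3 | in 1011 | out 0010 | ==
  [12] u=4 | in 1111 | out 1111 | ==

Converged values:
  [0] 1111
  [1] 1011
  [2] 0111
  [3] 0010
  [4] 1111
  [5] 1111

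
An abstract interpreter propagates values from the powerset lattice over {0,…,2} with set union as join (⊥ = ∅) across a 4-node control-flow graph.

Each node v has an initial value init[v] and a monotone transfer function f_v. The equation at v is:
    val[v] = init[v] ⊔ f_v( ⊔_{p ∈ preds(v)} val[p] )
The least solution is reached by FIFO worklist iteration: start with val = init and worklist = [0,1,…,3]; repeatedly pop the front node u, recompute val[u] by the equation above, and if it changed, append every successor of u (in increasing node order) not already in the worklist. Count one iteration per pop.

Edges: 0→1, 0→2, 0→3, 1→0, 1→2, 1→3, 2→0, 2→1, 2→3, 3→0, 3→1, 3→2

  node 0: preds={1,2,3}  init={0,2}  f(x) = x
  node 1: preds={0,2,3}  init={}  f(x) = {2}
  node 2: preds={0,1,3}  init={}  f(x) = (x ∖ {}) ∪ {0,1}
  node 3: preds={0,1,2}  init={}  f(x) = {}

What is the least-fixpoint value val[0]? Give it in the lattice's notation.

Worklist (8 pops):
  #1 pop 0: in={} → {0,2} (no change)
  #2 pop 1: in={0,2} → {2} (was {}); enqueue [0]
  #3 pop 2: in={0,2} → {0,1,2} (was {}); enqueue [1]
  #4 pop 3: in={0,1,2} → {} (no change)
  #5 pop 0: in={0,1,2} → {0,1,2} (was {0,2}); enqueue [2,3]
  #6 pop 1: in={0,1,2} → {2} (no change)
  #7 pop 2: in={0,1,2} → {0,1,2} (no change)
  #8 pop 3: in={0,1,2} → {} (no change)

Fixpoint:
  val[0] = {0,1,2}
  val[1] = {2}
  val[2] = {0,1,2}
  val[3] = {}

{0,1,2}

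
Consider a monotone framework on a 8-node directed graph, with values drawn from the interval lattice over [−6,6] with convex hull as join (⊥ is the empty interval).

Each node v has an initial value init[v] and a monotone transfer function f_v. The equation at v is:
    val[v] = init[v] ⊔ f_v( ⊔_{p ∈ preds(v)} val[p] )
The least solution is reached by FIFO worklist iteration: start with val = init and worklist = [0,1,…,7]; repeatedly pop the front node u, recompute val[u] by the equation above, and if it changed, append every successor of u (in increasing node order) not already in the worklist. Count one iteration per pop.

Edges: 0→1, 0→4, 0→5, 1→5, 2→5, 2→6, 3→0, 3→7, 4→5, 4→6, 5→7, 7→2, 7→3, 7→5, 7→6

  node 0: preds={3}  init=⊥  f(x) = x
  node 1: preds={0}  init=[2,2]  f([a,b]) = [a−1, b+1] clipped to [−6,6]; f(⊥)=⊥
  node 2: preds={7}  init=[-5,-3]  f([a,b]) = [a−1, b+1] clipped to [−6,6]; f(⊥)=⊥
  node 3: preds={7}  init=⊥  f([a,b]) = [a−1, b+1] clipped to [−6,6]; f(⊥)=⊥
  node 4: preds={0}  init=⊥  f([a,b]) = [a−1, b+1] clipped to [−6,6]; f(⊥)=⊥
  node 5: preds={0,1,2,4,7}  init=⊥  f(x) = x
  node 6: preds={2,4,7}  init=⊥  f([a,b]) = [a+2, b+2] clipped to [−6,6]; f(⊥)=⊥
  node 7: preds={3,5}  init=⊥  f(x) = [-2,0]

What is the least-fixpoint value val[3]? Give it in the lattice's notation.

Worklist (18 pops):
  #1 pop 0: in=⊥ → ⊥ (no change)
  #2 pop 1: in=⊥ → [2,2] (no change)
  #3 pop 2: in=⊥ → [-5,-3] (no change)
  #4 pop 3: in=⊥ → ⊥ (no change)
  #5 pop 4: in=⊥ → ⊥ (no change)
  #6 pop 5: in=[-5,2] → [-5,2] (was ⊥); enqueue []
  #7 pop 6: in=[-5,-3] → [-3,-1] (was ⊥); enqueue []
  #8 pop 7: in=[-5,2] → [-2,0] (was ⊥); enqueue [2,3,5,6]
  #9 pop 2: in=[-2,0] → [-5,1] (was [-5,-3]); enqueue []
  #10 pop 3: in=[-2,0] → [-3,1] (was ⊥); enqueue [0,7]
  #11 pop 5: in=[-5,2] → [-5,2] (no change)
  #12 pop 6: in=[-5,1] → [-3,3] (was [-3,-1]); enqueue []
  #13 pop 0: in=[-3,1] → [-3,1] (was ⊥); enqueue [1,4,5]
  #14 pop 7: in=[-5,2] → [-2,0] (no change)
  #15 pop 1: in=[-3,1] → [-4,2] (was [2,2]); enqueue []
  #16 pop 4: in=[-3,1] → [-4,2] (was ⊥); enqueue [6]
  #17 pop 5: in=[-5,2] → [-5,2] (no change)
  #18 pop 6: in=[-5,2] → [-3,4] (was [-3,3]); enqueue []

Fixpoint:
  val[0] = [-3,1]
  val[1] = [-4,2]
  val[2] = [-5,1]
  val[3] = [-3,1]
  val[4] = [-4,2]
  val[5] = [-5,2]
  val[6] = [-3,4]
  val[7] = [-2,0]

[-3,1]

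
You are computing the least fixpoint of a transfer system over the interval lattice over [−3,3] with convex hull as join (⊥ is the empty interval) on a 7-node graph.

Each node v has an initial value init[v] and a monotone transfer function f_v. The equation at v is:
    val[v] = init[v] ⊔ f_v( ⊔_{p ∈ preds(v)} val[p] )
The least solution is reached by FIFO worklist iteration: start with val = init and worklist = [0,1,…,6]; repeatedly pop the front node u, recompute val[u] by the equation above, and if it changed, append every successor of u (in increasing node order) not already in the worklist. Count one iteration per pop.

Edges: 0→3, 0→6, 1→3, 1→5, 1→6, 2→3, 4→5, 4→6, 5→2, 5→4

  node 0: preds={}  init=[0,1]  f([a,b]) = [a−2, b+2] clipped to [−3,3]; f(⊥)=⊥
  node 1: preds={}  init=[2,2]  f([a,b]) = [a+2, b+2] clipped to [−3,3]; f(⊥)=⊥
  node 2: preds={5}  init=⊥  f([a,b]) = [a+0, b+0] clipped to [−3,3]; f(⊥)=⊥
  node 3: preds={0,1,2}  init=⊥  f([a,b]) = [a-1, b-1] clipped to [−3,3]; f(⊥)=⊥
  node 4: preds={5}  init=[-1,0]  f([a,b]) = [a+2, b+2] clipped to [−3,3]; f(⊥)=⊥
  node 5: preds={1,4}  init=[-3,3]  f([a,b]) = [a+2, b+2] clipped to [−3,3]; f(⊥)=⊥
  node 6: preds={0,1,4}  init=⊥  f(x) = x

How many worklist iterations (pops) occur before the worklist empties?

Iteration log — 7 steps:
  step 1. node 0  ⊔preds=⊥  new=[0,1]  stable
  step 2. node 1  ⊔preds=⊥  new=[2,2]  stable
  step 3. node 2  ⊔preds=[-3,3]  new=[-3,3]  old=⊥  +wl: 
  step 4. node 3  ⊔preds=[-3,3]  new=[-3,2]  old=⊥  +wl: 
  step 5. node 4  ⊔preds=[-3,3]  new=[-1,3]  old=[-1,0]  +wl: 
  step 6. node 5  ⊔preds=[-1,3]  new=[-3,3]  stable
  step 7. node 6  ⊔preds=[-1,3]  new=[-1,3]  old=⊥  +wl: 

Least fixpoint reached:
  node 0: [0,1]
  node 1: [2,2]
  node 2: [-3,3]
  node 3: [-3,2]
  node 4: [-1,3]
  node 5: [-3,3]
  node 6: [-1,3]

7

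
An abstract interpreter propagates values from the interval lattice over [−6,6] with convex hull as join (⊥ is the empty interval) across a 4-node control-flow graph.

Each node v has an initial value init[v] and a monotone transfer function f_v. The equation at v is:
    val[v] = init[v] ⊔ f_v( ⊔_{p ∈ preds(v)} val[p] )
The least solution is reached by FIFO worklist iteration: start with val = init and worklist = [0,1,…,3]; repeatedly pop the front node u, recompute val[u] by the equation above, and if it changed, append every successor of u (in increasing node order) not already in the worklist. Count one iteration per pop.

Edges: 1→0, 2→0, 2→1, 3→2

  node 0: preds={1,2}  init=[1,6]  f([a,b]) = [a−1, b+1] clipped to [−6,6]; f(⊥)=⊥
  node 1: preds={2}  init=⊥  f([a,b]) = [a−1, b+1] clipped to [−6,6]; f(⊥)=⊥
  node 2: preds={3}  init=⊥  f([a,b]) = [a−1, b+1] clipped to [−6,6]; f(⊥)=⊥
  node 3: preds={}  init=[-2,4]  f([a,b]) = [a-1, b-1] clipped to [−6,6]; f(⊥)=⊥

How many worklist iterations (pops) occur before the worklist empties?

Trace (7 dequeues):
  [1] u=0 | in ⊥ | out [1,6] | ==
  [2] u=1 | in ⊥ | out ⊥ | ==
  [3] u=2 | in [-2,4] | out [-3,5] | prev ⊥ | push {0,1}
  [4] u=3 | in ⊥ | out [-2,4] | ==
  [5] u=0 | in [-3,5] | out [-4,6] | prev [1,6] | push {}
  [6] u=1 | in [-3,5] | out [-4,6] | prev ⊥ | push {0}
  [7] u=0 | in [-4,6] | out [-5,6] | prev [-4,6] | push {}

Converged values:
  [0] [-5,6]
  [1] [-4,6]
  [2] [-3,5]
  [3] [-2,4]

7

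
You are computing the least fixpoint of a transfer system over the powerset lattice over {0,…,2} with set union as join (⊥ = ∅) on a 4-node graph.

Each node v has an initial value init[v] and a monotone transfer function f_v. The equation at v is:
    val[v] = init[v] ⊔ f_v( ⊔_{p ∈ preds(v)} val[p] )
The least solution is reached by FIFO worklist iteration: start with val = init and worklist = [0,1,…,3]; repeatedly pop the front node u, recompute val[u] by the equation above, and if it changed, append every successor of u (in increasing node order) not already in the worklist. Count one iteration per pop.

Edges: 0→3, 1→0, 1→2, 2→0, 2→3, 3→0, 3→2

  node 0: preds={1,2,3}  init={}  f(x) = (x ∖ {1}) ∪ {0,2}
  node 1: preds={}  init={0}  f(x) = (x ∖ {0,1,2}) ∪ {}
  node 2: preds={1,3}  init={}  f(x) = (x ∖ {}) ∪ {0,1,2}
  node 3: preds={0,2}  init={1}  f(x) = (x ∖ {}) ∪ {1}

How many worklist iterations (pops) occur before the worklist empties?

Worklist (6 pops):
  #1 pop 0: in={0,1} → {0,2} (was {}); enqueue []
  #2 pop 1: in={} → {0} (no change)
  #3 pop 2: in={0,1} → {0,1,2} (was {}); enqueue [0]
  #4 pop 3: in={0,1,2} → {0,1,2} (was {1}); enqueue [2]
  #5 pop 0: in={0,1,2} → {0,2} (no change)
  #6 pop 2: in={0,1,2} → {0,1,2} (no change)

Fixpoint:
  val[0] = {0,2}
  val[1] = {0}
  val[2] = {0,1,2}
  val[3] = {0,1,2}

6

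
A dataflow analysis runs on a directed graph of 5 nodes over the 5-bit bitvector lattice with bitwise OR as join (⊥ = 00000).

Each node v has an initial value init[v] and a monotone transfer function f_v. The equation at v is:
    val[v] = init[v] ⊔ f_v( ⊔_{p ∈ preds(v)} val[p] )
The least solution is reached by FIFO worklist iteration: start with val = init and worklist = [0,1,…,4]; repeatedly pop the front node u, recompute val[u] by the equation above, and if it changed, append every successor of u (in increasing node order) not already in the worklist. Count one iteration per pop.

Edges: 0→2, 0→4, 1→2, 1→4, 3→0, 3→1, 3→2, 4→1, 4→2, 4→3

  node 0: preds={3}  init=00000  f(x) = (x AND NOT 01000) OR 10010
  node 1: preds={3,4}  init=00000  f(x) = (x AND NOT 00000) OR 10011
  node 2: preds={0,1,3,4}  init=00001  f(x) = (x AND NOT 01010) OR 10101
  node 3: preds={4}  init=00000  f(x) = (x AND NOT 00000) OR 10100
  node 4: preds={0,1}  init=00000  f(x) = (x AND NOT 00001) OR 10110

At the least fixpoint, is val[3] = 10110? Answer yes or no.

Iteration log — 13 steps:
  step 1. node 0  ⊔preds=00000  new=10010  old=00000  +wl: 
  step 2. node 1  ⊔preds=00000  new=10011  old=00000  +wl: 
  step 3. node 2  ⊔preds=10011  new=10101  old=00001  +wl: 
  step 4. node 3  ⊔preds=00000  new=10100  old=00000  +wl: 0,1,2
  step 5. node 4  ⊔preds=10011  new=10110  old=00000  +wl: 3
  step 6. node 0  ⊔preds=10100  new=10110  old=10010  +wl: 4
  step 7. node 1  ⊔preds=10110  new=10111  old=10011  +wl: 
  step 8. node 2  ⊔preds=10111  new=10101  stable
  step 9. node 3  ⊔preds=10110  new=10110  old=10100  +wl: 0,1,2
  step 10. node 4  ⊔preds=10111  new=10110  stable
  step 11. node 0  ⊔preds=10110  new=10110  stable
  step 12. node 1  ⊔preds=10110  new=10111  stable
  step 13. node 2  ⊔preds=10111  new=10101  stable

Least fixpoint reached:
  node 0: 10110
  node 1: 10111
  node 2: 10101
  node 3: 10110
  node 4: 10110

yes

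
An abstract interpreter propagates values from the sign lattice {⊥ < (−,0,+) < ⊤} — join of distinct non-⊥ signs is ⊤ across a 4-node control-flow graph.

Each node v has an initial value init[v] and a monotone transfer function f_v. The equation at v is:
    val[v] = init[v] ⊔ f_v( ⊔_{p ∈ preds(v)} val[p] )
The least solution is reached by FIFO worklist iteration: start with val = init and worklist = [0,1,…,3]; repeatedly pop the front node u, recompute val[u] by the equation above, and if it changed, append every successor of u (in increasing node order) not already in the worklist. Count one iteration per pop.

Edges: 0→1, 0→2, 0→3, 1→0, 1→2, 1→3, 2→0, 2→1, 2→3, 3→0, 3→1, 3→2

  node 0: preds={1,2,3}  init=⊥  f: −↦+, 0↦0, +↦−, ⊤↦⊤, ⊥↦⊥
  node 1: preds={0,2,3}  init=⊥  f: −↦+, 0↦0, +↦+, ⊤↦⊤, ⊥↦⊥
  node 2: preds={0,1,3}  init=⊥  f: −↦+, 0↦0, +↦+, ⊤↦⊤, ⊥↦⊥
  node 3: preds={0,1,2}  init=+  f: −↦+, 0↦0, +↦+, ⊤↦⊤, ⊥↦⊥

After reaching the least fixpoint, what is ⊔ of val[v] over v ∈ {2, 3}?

⊤

Iteration log — 8 steps:
  step 1. node 0  ⊔preds=+  new=−  old=⊥  +wl: 
  step 2. node 1  ⊔preds=⊤  new=⊤  old=⊥  +wl: 0
  step 3. node 2  ⊔preds=⊤  new=⊤  old=⊥  +wl: 1
  step 4. node 3  ⊔preds=⊤  new=⊤  old=+  +wl: 2
  step 5. node 0  ⊔preds=⊤  new=⊤  old=−  +wl: 3
  step 6. node 1  ⊔preds=⊤  new=⊤  stable
  step 7. node 2  ⊔preds=⊤  new=⊤  stable
  step 8. node 3  ⊔preds=⊤  new=⊤  stable

Least fixpoint reached:
  node 0: ⊤
  node 1: ⊤
  node 2: ⊤
  node 3: ⊤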